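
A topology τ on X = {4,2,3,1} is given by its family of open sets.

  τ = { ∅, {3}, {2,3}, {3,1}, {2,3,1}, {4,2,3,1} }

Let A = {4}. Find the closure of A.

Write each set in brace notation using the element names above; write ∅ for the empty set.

complement {2,3,1}; its interior {2,3,1}; cl(A) = X∖{2,3,1} = {4}

{4}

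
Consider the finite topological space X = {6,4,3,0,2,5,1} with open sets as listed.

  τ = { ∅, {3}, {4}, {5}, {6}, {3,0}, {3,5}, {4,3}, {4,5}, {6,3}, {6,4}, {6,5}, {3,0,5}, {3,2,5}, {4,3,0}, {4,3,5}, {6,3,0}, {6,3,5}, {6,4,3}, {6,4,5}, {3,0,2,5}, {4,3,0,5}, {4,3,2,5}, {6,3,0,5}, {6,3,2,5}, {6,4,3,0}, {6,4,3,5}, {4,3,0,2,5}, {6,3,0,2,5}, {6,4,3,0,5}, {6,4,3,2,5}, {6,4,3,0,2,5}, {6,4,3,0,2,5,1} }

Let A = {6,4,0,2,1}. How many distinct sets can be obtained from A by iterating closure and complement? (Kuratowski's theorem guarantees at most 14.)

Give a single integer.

closure: X∖int(X∖A) = X∖{3,5} = {6,4,0,2,1}
Let k=closure and c=complement:
  1. A     = {6,4,0,2,1}
  2. cA    = {3,5}
  3. kcA   = {3,0,2,5,1}
  4. ckcA  = {6,4}
  5. kckcA = {6,4,1}
  6. ckckcA = {3,0,2,5}
— saturated at 6

6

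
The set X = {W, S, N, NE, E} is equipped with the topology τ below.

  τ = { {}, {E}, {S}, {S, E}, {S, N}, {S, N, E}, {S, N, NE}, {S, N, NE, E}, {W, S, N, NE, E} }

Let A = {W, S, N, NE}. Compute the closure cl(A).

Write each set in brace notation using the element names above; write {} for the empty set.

complement {E}; its interior {E}; cl(A) = X∖{E} = {W, S, N, NE}

{W, S, N, NE}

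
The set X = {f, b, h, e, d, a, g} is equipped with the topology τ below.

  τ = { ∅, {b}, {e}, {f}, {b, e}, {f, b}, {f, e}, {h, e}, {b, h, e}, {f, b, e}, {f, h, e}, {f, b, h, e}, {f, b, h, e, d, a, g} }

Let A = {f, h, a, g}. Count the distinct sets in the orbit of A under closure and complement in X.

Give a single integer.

8

closure: X∖int(X∖A) = X∖{b, e} = {f, h, d, a, g}
Let k=closure and c=complement:
  1. A     = {f, h, a, g}
  2. kA    = {f, h, d, a, g}
  3. cA    = {b, e, d}
  4. ckA   = {b, e}
  5. kcA   = {b, h, e, d, a, g}
  6. ckcA  = {f}
  7. kckcA = {f, d, a, g}
  8. ckckcA = {b, h, e}
— saturated at 8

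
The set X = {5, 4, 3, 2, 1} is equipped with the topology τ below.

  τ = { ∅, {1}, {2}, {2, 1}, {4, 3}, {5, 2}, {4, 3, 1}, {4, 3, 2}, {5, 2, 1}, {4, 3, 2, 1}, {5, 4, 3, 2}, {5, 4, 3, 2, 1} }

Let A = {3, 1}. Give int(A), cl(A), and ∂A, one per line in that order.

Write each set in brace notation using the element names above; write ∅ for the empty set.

int(A) = {1}
cl(A)  = {4, 3, 1}
∂A     = {4, 3}

interior: largest open inside A is {1} (from ∅, {1})
cl via duality: int({5, 4, 2}) = {5, 2}, so X∖{5, 2} = {4, 3, 1}
cl∖int = {4, 3}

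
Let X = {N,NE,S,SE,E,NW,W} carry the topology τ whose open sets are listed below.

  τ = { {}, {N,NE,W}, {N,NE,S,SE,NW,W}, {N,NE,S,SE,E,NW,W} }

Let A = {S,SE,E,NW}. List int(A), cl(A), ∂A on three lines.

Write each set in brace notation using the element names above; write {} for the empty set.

opens ⊆ A: {}; union → int = {}
complement {N,NE,W}; its interior {N,NE,W}; cl(A) = X∖{N,NE,W} = {S,SE,E,NW}
boundary = {S,SE,E,NW} ∖ {} = {S,SE,E,NW}

int(A) = {}
cl(A)  = {S,SE,E,NW}
∂A     = {S,SE,E,NW}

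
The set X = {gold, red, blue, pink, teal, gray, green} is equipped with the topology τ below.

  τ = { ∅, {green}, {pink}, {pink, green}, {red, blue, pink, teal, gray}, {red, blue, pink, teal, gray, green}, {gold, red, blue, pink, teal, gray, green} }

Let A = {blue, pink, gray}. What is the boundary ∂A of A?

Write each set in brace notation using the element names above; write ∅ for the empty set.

{gold, red, blue, teal, gray}

opens ⊆ A: ∅, {pink}; union → int = {pink}
complement {gold, red, teal, green}; its interior {green}; cl(A) = X∖{green} = {gold, red, blue, pink, teal, gray}
boundary = {gold, red, blue, pink, teal, gray} ∖ {pink} = {gold, red, blue, teal, gray}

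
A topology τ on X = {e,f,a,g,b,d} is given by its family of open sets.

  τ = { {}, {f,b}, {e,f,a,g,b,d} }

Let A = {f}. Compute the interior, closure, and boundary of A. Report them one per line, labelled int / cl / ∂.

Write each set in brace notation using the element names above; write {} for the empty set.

int(A) = {}
cl(A)  = {e,f,a,g,b,d}
∂A     = {e,f,a,g,b,d}

opens ⊆ A: {}; union → int = {}
complement {e,a,g,b,d}; its interior {}; cl(A) = X∖{} = {e,f,a,g,b,d}
boundary = {e,f,a,g,b,d} ∖ {} = {e,f,a,g,b,d}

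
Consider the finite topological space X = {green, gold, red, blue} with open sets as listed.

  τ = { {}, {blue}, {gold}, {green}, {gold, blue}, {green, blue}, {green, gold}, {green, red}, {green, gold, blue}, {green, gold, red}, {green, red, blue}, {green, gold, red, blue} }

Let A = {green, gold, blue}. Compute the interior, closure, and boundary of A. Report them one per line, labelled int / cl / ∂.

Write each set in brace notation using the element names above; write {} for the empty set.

int(A) = {green, gold, blue}
cl(A)  = {green, gold, red, blue}
∂A     = {red}

U open, U⊆A: {}, {gold}, {green}, {blue}, {green, gold}, {gold, blue}, {green, blue}, {green, gold, blue}. int(A) = ⋃ = {green, gold, blue}
X∖A={red}, int(X∖A)={}, hence cl(A)={green, gold, red, blue}
∂A: remove int from cl → {red}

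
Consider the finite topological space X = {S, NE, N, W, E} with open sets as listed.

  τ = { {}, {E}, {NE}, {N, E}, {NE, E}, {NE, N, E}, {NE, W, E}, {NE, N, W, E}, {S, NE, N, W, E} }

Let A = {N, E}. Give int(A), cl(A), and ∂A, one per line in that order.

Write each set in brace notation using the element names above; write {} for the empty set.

open subsets of A: {}, {E}, {N, E}; so int(A) = {N, E}
closure: X∖int(X∖A) = X∖{NE} = {S, N, W, E}
∂A = {S, N, W, E} minus {N, E} = {S, W}

int(A) = {N, E}
cl(A)  = {S, N, W, E}
∂A     = {S, W}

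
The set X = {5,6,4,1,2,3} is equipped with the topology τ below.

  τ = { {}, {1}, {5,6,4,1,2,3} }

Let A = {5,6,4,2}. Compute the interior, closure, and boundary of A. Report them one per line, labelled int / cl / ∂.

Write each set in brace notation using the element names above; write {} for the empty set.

interior: largest open inside A is {} (from {})
cl via duality: int({1,3}) = {1}, so X∖{1} = {5,6,4,2,3}
cl∖int = {5,6,4,2,3}

int(A) = {}
cl(A)  = {5,6,4,2,3}
∂A     = {5,6,4,2,3}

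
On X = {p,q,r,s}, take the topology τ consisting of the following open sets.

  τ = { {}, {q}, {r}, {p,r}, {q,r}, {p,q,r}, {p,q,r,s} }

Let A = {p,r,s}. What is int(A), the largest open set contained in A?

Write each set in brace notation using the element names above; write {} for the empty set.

{p,r}

opens ⊆ A: {}, {r}, {p,r}; union → int = {p,r}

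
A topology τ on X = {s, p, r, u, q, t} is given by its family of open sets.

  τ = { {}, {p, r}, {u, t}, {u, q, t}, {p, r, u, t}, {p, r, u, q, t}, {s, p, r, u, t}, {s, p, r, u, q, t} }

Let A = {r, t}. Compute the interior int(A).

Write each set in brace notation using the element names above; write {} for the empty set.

{}

opens ⊆ A: {}; union → int = {}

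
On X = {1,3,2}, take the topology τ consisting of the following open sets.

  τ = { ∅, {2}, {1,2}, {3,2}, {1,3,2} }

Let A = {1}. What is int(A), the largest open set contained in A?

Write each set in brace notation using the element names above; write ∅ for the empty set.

opens ⊆ A: ∅; union → int = ∅

∅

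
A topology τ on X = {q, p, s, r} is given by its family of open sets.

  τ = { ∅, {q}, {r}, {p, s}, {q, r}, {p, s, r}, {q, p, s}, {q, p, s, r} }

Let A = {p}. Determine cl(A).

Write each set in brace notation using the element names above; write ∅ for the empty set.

X∖A={q, s, r}, int(X∖A)={q, r}, hence cl(A)={p, s}

{p, s}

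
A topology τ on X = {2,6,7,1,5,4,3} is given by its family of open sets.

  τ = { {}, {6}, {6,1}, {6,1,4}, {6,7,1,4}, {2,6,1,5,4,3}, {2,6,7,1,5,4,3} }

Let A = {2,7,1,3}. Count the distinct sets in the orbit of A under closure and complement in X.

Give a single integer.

6

closure: X∖int(X∖A) = X∖{6} = {2,7,1,5,4,3}
Let k=closure and c=complement:
  1. A     = {2,7,1,3}
  2. kA    = {2,7,1,5,4,3}
  3. cA    = {6,5,4}
  4. ckA   = {6}
  5. kcA   = {2,6,7,1,5,4,3}
  6. ckcA  = {}
— saturated at 6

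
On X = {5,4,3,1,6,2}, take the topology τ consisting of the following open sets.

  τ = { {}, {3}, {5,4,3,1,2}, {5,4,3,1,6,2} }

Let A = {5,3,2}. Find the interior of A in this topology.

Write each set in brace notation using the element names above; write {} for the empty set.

{3}

U open, U⊆A: {}, {3}. int(A) = ⋃ = {3}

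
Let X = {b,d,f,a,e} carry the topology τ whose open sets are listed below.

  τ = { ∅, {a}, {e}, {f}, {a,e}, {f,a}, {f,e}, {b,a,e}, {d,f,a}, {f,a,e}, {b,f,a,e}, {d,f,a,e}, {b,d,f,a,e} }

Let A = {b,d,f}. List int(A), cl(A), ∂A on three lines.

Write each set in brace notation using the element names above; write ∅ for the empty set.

int(A) = {f}
cl(A)  = {b,d,f}
∂A     = {b,d}

open subsets of A: ∅, {f}; so int(A) = {f}
closure: X∖int(X∖A) = X∖{a,e} = {b,d,f}
∂A = {b,d,f} minus {f} = {b,d}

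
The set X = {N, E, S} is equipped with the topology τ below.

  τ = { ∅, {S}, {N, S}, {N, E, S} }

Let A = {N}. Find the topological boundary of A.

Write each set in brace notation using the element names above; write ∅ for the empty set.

{N, E}

open subsets of A: ∅; so int(A) = ∅
closure: X∖int(X∖A) = X∖{S} = {N, E}
∂A = {N, E} minus ∅ = {N, E}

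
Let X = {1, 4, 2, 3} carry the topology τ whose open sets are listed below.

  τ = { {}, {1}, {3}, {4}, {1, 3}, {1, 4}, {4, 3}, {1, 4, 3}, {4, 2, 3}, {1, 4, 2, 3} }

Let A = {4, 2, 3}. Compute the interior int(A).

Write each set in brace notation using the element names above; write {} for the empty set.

interior: largest open inside A is {4, 2, 3} (from {}, {4}, {3}, {4, 3}, {4, 2, 3})

{4, 2, 3}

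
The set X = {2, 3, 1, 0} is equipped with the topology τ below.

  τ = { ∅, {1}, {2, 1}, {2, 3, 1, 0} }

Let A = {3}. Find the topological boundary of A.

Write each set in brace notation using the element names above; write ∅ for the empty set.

{3, 0}

interior: largest open inside A is ∅ (from ∅)
cl via duality: int({2, 1, 0}) = {2, 1}, so X∖{2, 1} = {3, 0}
cl∖int = {3, 0}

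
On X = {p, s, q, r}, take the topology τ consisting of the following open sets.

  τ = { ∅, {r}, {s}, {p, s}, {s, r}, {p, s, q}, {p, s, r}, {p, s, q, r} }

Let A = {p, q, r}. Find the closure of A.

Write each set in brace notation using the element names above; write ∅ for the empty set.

X∖A={s}, int(X∖A)={s}, hence cl(A)={p, q, r}

{p, q, r}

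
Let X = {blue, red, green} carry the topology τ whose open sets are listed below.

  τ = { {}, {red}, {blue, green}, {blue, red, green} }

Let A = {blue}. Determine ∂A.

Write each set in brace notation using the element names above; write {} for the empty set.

opens ⊆ A: {}; union → int = {}
complement {red, green}; its interior {red}; cl(A) = X∖{red} = {blue, green}
boundary = {blue, green} ∖ {} = {blue, green}

{blue, green}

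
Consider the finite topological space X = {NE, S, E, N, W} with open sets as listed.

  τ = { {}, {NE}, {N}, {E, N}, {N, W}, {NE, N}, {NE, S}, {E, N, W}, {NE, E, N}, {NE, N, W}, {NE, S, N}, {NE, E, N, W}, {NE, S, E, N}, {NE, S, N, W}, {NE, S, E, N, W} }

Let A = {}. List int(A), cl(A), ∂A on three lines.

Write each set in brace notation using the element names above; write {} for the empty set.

int(A) = {}
cl(A)  = {}
∂A     = {}

open subsets of A: {}; so int(A) = {}
closure: X∖int(X∖A) = X∖{NE, S, E, N, W} = {}
∂A = {} minus {} = {}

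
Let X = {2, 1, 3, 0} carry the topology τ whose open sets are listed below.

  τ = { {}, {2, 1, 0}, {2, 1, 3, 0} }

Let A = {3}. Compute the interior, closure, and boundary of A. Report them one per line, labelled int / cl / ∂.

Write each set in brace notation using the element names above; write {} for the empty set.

int(A) = {}
cl(A)  = {3}
∂A     = {3}

opens ⊆ A: {}; union → int = {}
complement {2, 1, 0}; its interior {2, 1, 0}; cl(A) = X∖{2, 1, 0} = {3}
boundary = {3} ∖ {} = {3}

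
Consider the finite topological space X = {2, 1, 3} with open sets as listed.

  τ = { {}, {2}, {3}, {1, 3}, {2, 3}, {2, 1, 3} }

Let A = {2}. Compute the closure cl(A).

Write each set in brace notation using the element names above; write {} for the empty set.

closure: X∖int(X∖A) = X∖{1, 3} = {2}

{2}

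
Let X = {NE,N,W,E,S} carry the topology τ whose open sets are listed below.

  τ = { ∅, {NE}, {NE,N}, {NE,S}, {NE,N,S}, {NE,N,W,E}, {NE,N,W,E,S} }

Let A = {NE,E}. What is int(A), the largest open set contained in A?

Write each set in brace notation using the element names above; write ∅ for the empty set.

opens ⊆ A: ∅, {NE}; union → int = {NE}

{NE}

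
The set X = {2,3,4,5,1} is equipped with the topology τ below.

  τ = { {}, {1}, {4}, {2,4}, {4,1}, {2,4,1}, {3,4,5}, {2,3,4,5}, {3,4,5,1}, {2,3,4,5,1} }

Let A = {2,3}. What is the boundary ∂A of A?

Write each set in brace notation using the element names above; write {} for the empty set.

{2,3,5}

U open, U⊆A: {}. int(A) = ⋃ = {}
X∖A={4,5,1}, int(X∖A)={4,1}, hence cl(A)={2,3,5}
∂A: remove int from cl → {2,3,5}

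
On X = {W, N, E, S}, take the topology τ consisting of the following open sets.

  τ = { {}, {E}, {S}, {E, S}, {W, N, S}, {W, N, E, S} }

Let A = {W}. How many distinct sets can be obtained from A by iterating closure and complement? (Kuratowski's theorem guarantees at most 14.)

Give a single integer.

6

closure: X∖int(X∖A) = X∖{E, S} = {W, N}
Let k=closure and c=complement:
  1. A     = {W}
  2. kA    = {W, N}
  3. cA    = {N, E, S}
  4. ckA   = {E, S}
  5. kcA   = {W, N, E, S}
  6. ckcA  = {}
— saturated at 6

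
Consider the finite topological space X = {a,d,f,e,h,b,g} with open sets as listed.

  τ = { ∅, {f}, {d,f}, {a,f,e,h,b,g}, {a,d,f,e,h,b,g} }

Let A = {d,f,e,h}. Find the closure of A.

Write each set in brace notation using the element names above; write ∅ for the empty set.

{a,d,f,e,h,b,g}

cl via duality: int({a,b,g}) = ∅, so X∖∅ = {a,d,f,e,h,b,g}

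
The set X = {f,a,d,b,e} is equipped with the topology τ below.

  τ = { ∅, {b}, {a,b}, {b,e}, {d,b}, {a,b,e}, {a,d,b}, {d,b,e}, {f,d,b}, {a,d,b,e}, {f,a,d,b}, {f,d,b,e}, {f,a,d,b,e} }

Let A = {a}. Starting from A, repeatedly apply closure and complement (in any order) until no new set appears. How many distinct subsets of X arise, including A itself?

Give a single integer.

closure: X∖int(X∖A) = X∖{f,d,b,e} = {a}
Let k=closure and c=complement:
  1. A     = {a}
  2. cA    = {f,d,b,e}
  3. kcA   = {f,a,d,b,e}
  4. ckcA  = ∅
— saturated at 4

4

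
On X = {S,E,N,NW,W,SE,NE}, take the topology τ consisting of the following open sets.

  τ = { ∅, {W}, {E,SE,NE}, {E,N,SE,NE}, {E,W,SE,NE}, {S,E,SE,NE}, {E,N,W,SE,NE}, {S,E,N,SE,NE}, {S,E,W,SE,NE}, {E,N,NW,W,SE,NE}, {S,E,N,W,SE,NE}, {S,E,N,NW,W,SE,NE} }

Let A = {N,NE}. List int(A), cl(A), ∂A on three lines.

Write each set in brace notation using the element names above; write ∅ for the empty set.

open subsets of A: ∅; so int(A) = ∅
closure: X∖int(X∖A) = X∖{W} = {S,E,N,NW,SE,NE}
∂A = {S,E,N,NW,SE,NE} minus ∅ = {S,E,N,NW,SE,NE}

int(A) = ∅
cl(A)  = {S,E,N,NW,SE,NE}
∂A     = {S,E,N,NW,SE,NE}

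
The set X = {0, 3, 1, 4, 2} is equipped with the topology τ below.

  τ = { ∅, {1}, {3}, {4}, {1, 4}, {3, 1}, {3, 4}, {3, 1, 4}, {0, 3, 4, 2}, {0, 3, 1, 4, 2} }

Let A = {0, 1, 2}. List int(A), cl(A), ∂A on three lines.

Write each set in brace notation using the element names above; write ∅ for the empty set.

int(A) = {1}
cl(A)  = {0, 1, 2}
∂A     = {0, 2}

open subsets of A: ∅, {1}; so int(A) = {1}
closure: X∖int(X∖A) = X∖{3, 4} = {0, 1, 2}
∂A = {0, 1, 2} minus {1} = {0, 2}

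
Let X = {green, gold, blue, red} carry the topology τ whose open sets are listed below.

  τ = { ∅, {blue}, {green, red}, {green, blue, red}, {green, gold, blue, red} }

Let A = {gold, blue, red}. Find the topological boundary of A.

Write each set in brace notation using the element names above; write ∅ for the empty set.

{green, gold, red}

U open, U⊆A: ∅, {blue}. int(A) = ⋃ = {blue}
X∖A={green}, int(X∖A)=∅, hence cl(A)={green, gold, blue, red}
∂A: remove int from cl → {green, gold, red}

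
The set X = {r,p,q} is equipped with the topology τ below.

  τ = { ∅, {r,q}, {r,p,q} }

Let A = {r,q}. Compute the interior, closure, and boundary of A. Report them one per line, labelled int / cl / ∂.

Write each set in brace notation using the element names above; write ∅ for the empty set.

int(A) = {r,q}
cl(A)  = {r,p,q}
∂A     = {p}

open subsets of A: ∅, {r,q}; so int(A) = {r,q}
closure: X∖int(X∖A) = X∖∅ = {r,p,q}
∂A = {r,p,q} minus {r,q} = {p}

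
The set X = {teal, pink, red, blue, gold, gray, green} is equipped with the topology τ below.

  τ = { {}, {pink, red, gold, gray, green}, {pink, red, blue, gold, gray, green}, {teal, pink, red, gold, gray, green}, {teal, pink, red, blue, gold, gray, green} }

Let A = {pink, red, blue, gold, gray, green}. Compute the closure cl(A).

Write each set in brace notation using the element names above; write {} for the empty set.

{teal, pink, red, blue, gold, gray, green}

X∖A={teal}, int(X∖A)={}, hence cl(A)={teal, pink, red, blue, gold, gray, green}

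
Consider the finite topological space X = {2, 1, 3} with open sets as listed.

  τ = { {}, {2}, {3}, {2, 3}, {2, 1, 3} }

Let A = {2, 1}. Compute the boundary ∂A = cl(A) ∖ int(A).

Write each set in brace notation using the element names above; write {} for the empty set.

open subsets of A: {}, {2}; so int(A) = {2}
closure: X∖int(X∖A) = X∖{3} = {2, 1}
∂A = {2, 1} minus {2} = {1}

{1}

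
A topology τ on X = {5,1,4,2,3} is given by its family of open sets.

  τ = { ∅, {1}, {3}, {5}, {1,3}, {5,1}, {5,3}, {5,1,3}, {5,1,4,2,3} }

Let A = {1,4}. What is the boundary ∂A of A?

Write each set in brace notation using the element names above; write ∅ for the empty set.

interior: largest open inside A is {1} (from ∅, {1})
cl via duality: int({5,2,3}) = {5,3}, so X∖{5,3} = {1,4,2}
cl∖int = {4,2}

{4,2}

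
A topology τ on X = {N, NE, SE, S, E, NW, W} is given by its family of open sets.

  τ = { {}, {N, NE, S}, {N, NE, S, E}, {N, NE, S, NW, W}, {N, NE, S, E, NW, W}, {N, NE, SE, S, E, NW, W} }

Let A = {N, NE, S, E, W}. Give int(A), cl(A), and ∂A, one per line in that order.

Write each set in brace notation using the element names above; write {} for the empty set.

opens ⊆ A: {}, {N, NE, S}, {N, NE, S, E}; union → int = {N, NE, S, E}
complement {SE, NW}; its interior {}; cl(A) = X∖{} = {N, NE, SE, S, E, NW, W}
boundary = {N, NE, SE, S, E, NW, W} ∖ {N, NE, S, E} = {SE, NW, W}

int(A) = {N, NE, S, E}
cl(A)  = {N, NE, SE, S, E, NW, W}
∂A     = {SE, NW, W}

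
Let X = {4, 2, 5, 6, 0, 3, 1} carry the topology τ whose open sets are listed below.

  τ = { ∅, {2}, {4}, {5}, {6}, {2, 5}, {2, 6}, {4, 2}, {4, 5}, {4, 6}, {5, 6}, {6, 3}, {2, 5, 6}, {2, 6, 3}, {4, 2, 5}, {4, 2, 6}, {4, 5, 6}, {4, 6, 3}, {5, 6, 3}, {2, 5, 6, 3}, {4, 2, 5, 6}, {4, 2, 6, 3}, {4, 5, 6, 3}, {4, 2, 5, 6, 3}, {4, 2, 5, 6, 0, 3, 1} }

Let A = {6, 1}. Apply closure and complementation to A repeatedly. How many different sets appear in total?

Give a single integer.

8

closure: X∖int(X∖A) = X∖{4, 2, 5} = {6, 0, 3, 1}
Let k=closure and c=complement:
  1. A     = {6, 1}
  2. kA    = {6, 0, 3, 1}
  3. cA    = {4, 2, 5, 0, 3}
  4. ckA   = {4, 2, 5}
  5. kcA   = {4, 2, 5, 0, 3, 1}
  6. kckA  = {4, 2, 5, 0, 1}
  7. ckcA  = {6}
  8. ckckA = {6, 3}
— saturated at 8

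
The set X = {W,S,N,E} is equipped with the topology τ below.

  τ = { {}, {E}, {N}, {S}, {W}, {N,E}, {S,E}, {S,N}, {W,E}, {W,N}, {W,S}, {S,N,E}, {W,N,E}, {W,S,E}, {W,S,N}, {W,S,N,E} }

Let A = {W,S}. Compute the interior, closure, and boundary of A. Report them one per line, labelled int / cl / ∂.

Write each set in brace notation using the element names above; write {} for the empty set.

open subsets of A: {}, {S}, {W}, {W,S}; so int(A) = {W,S}
closure: X∖int(X∖A) = X∖{N,E} = {W,S}
∂A = {W,S} minus {W,S} = {}

int(A) = {W,S}
cl(A)  = {W,S}
∂A     = {}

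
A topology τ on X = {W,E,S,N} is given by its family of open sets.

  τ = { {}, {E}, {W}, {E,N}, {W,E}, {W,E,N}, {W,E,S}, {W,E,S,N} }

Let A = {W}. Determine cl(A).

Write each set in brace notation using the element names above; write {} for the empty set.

{W,S}

closure: X∖int(X∖A) = X∖{E,N} = {W,S}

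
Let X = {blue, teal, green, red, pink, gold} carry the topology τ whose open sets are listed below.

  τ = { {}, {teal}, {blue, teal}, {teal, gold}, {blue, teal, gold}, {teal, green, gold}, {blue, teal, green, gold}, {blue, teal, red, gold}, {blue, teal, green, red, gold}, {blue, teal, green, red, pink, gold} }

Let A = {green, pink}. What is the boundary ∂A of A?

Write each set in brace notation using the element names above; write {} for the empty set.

{green, pink}

interior: largest open inside A is {} (from {})
cl via duality: int({blue, teal, red, gold}) = {blue, teal, red, gold}, so X∖{blue, teal, red, gold} = {green, pink}
cl∖int = {green, pink}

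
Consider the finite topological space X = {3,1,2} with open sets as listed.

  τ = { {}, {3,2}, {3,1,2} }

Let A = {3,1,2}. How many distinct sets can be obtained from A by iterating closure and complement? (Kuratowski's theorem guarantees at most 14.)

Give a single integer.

2

X∖A={}, int(X∖A)={}, hence cl(A)={3,1,2}
Orbit (k=closure, c=complement):
  1. A     = {3,1,2}
  2. cA    = {}
(closed under both — stop)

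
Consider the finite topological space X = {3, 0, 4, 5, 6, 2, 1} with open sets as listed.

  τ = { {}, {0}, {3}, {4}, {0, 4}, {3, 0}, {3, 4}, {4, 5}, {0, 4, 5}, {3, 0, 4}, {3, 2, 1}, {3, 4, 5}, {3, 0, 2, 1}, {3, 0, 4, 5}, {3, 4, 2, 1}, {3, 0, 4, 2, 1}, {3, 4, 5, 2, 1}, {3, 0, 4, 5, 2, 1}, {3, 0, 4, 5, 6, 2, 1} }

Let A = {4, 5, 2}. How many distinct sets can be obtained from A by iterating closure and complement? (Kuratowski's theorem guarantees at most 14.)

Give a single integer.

cl via duality: int({3, 0, 6, 1}) = {3, 0}, so X∖{3, 0} = {4, 5, 6, 2, 1}
Write k for closure, c for complement:
  1. A     = {4, 5, 2}
  2. kA    = {4, 5, 6, 2, 1}
  3. cA    = {3, 0, 6, 1}
  4. ckA   = {3, 0}
  5. kcA   = {3, 0, 6, 2, 1}
  6. ckcA  = {4, 5}
  7. kckcA = {4, 5, 6}
  8. ckckcA = {3, 0, 2, 1}
applying k or c yields no new set

8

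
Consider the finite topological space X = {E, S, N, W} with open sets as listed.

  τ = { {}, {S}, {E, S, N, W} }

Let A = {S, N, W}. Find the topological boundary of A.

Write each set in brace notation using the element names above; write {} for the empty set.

{E, N, W}

open subsets of A: {}, {S}; so int(A) = {S}
closure: X∖int(X∖A) = X∖{} = {E, S, N, W}
∂A = {E, S, N, W} minus {S} = {E, N, W}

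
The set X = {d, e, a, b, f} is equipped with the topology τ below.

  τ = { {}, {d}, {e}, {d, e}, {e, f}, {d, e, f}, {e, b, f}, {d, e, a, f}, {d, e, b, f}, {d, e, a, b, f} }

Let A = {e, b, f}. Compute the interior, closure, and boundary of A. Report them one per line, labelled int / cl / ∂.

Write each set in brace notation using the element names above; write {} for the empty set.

interior: largest open inside A is {e, b, f} (from {}, {e}, {e, f}, {e, b, f})
cl via duality: int({d, a}) = {d}, so X∖{d} = {e, a, b, f}
cl∖int = {a}

int(A) = {e, b, f}
cl(A)  = {e, a, b, f}
∂A     = {a}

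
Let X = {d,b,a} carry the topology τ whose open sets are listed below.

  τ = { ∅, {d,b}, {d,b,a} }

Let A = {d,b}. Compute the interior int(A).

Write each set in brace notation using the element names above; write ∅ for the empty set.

opens ⊆ A: ∅, {d,b}; union → int = {d,b}

{d,b}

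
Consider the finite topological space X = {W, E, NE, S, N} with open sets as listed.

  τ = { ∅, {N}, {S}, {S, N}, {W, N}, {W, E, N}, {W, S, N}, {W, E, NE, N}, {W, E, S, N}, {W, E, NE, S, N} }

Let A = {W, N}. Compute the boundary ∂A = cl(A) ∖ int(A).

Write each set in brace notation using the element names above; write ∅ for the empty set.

interior: largest open inside A is {W, N} (from ∅, {N}, {W, N})
cl via duality: int({E, NE, S}) = {S}, so X∖{S} = {W, E, NE, N}
cl∖int = {E, NE}

{E, NE}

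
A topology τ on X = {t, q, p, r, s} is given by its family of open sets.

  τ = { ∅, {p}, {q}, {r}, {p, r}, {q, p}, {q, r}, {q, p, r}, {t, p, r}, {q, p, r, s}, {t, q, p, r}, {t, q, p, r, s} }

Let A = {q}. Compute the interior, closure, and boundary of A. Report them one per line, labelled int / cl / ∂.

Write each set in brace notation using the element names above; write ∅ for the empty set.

open subsets of A: ∅, {q}; so int(A) = {q}
closure: X∖int(X∖A) = X∖{t, p, r} = {q, s}
∂A = {q, s} minus {q} = {s}

int(A) = {q}
cl(A)  = {q, s}
∂A     = {s}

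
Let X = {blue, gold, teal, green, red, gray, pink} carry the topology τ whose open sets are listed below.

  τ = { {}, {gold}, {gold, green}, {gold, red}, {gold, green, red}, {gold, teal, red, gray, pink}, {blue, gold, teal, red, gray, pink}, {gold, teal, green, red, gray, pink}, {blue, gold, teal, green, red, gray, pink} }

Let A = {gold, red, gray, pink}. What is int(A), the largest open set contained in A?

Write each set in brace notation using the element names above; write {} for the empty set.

{gold, red}

interior: largest open inside A is {gold, red} (from {}, {gold}, {gold, red})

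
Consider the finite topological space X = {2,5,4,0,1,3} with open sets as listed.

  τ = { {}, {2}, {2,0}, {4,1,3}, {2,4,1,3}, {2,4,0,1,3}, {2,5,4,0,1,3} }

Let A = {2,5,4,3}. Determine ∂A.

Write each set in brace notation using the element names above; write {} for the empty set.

opens ⊆ A: {}, {2}; union → int = {2}
complement {0,1}; its interior {}; cl(A) = X∖{} = {2,5,4,0,1,3}
boundary = {2,5,4,0,1,3} ∖ {2} = {5,4,0,1,3}

{5,4,0,1,3}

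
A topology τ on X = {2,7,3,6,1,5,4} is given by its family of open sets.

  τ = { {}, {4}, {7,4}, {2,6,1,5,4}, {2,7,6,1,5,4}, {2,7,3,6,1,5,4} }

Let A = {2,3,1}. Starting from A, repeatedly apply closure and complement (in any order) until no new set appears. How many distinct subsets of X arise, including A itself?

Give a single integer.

X∖A={7,6,5,4}, int(X∖A)={7,4}, hence cl(A)={2,3,6,1,5}
Orbit (k=closure, c=complement):
  1. A     = {2,3,1}
  2. kA    = {2,3,6,1,5}
  3. cA    = {7,6,5,4}
  4. ckA   = {7,4}
  5. kcA   = {2,7,3,6,1,5,4}
  6. ckcA  = {}
(closed under both — stop)

6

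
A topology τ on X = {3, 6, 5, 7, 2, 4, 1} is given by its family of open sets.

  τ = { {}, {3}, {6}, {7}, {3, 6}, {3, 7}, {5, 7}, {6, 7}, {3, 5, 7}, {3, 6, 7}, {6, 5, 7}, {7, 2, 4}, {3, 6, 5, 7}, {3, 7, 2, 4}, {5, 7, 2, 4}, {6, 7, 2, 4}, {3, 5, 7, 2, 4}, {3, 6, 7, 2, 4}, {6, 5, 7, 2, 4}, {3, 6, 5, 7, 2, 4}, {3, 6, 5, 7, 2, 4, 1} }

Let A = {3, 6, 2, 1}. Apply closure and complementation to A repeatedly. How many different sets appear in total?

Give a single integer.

closure: X∖int(X∖A) = X∖{5, 7} = {3, 6, 2, 4, 1}
Let k=closure and c=complement:
  1. A     = {3, 6, 2, 1}
  2. kA    = {3, 6, 2, 4, 1}
  3. cA    = {5, 7, 4}
  4. ckA   = {5, 7}
  5. kcA   = {5, 7, 2, 4, 1}
  6. ckcA  = {3, 6}
  7. kckcA = {3, 6, 1}
  8. ckckcA = {5, 7, 2, 4}
— saturated at 8

8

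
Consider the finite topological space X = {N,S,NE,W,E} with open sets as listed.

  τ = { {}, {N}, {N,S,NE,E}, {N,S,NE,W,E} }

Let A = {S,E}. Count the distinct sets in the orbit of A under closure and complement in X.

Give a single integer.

closure: X∖int(X∖A) = X∖{N} = {S,NE,W,E}
Let k=closure and c=complement:
  1. A     = {S,E}
  2. kA    = {S,NE,W,E}
  3. cA    = {N,NE,W}
  4. ckA   = {N}
  5. kcA   = {N,S,NE,W,E}
  6. ckcA  = {}
— saturated at 6

6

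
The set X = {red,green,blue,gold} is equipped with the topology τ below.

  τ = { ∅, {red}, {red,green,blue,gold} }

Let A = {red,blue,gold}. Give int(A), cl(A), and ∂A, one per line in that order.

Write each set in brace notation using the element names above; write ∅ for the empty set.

int(A) = {red}
cl(A)  = {red,green,blue,gold}
∂A     = {green,blue,gold}

open subsets of A: ∅, {red}; so int(A) = {red}
closure: X∖int(X∖A) = X∖∅ = {red,green,blue,gold}
∂A = {red,green,blue,gold} minus {red} = {green,blue,gold}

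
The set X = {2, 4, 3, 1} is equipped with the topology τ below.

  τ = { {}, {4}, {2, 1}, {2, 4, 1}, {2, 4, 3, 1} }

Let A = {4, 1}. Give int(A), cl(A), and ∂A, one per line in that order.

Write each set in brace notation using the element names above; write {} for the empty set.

int(A) = {4}
cl(A)  = {2, 4, 3, 1}
∂A     = {2, 3, 1}

open subsets of A: {}, {4}; so int(A) = {4}
closure: X∖int(X∖A) = X∖{} = {2, 4, 3, 1}
∂A = {2, 4, 3, 1} minus {4} = {2, 3, 1}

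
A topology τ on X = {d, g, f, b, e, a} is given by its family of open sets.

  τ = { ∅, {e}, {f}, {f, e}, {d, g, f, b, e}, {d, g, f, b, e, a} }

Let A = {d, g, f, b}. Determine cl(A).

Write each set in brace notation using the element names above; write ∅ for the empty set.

complement {e, a}; its interior {e}; cl(A) = X∖{e} = {d, g, f, b, a}

{d, g, f, b, a}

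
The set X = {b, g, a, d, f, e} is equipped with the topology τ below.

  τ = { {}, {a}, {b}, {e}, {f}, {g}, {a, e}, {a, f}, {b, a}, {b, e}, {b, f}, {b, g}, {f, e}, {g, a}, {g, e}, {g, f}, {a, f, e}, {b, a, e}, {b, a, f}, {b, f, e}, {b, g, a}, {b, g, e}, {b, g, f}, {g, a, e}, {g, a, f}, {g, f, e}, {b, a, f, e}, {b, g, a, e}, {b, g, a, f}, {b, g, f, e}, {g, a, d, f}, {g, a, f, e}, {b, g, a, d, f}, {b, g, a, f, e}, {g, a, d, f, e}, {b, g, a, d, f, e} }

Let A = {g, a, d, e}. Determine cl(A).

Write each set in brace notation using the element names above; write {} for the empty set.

closure: X∖int(X∖A) = X∖{b, f} = {g, a, d, e}

{g, a, d, e}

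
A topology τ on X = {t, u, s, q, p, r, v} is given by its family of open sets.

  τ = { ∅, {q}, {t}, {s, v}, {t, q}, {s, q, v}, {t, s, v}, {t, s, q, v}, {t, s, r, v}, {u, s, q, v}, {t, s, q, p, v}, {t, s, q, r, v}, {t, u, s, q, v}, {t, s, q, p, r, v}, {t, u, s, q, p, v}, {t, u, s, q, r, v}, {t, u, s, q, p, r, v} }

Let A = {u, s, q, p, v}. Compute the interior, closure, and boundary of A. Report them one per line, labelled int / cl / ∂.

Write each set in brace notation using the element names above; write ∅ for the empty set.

int(A) = {u, s, q, v}
cl(A)  = {u, s, q, p, r, v}
∂A     = {p, r}

interior: largest open inside A is {u, s, q, v} (from ∅, {q}, {s, v}, {s, q, v}, {u, s, q, v})
cl via duality: int({t, r}) = {t}, so X∖{t} = {u, s, q, p, r, v}
cl∖int = {p, r}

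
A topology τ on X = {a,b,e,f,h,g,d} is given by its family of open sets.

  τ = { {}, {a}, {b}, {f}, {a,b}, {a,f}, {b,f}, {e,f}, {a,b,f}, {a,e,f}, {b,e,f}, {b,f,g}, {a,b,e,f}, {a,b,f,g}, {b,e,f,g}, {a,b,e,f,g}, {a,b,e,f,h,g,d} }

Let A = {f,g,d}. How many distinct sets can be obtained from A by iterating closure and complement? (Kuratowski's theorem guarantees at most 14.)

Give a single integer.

X∖A={a,b,e,h}, int(X∖A)={a,b}, hence cl(A)={e,f,h,g,d}
Orbit (k=closure, c=complement):
  1. A     = {f,g,d}
  2. kA    = {e,f,h,g,d}
  3. cA    = {a,b,e,h}
  4. ckA   = {a,b}
  5. kcA   = {a,b,e,h,g,d}
  6. kckA  = {a,b,h,g,d}
  7. ckcA  = {f}
  8. ckckA = {e,f}
(closed under both — stop)

8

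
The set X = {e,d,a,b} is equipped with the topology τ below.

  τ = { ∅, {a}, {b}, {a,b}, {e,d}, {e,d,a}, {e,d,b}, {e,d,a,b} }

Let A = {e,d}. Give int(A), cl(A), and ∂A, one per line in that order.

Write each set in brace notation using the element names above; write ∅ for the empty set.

open subsets of A: ∅, {e,d}; so int(A) = {e,d}
closure: X∖int(X∖A) = X∖{a,b} = {e,d}
∂A = {e,d} minus {e,d} = ∅

int(A) = {e,d}
cl(A)  = {e,d}
∂A     = ∅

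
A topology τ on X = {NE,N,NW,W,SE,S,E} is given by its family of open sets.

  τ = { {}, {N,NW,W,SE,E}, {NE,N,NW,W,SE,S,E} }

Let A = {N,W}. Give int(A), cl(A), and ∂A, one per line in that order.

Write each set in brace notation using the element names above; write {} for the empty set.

U open, U⊆A: {}. int(A) = ⋃ = {}
X∖A={NE,NW,SE,S,E}, int(X∖A)={}, hence cl(A)={NE,N,NW,W,SE,S,E}
∂A: remove int from cl → {NE,N,NW,W,SE,S,E}

int(A) = {}
cl(A)  = {NE,N,NW,W,SE,S,E}
∂A     = {NE,N,NW,W,SE,S,E}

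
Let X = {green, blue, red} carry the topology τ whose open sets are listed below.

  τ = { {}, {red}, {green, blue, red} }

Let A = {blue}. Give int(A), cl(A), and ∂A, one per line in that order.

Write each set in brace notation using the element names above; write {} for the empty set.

U open, U⊆A: {}. int(A) = ⋃ = {}
X∖A={green, red}, int(X∖A)={red}, hence cl(A)={green, blue}
∂A: remove int from cl → {green, blue}

int(A) = {}
cl(A)  = {green, blue}
∂A     = {green, blue}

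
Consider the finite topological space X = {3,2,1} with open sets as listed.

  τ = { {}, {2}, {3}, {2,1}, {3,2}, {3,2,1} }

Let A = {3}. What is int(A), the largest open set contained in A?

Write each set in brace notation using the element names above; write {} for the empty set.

U open, U⊆A: {}, {3}. int(A) = ⋃ = {3}

{3}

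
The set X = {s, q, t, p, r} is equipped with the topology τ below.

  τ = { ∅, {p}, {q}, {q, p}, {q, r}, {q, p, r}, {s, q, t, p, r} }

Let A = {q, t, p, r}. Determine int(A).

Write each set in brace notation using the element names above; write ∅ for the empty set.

interior: largest open inside A is {q, p, r} (from ∅, {q}, {p}, {q, r}, {q, p}, {q, p, r})

{q, p, r}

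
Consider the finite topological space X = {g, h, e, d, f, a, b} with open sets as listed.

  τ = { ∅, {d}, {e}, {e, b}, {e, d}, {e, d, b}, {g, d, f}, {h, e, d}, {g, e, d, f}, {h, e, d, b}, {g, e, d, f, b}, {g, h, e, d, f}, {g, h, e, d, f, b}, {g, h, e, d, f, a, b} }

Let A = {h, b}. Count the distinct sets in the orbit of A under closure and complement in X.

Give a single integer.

closure: X∖int(X∖A) = X∖{g, e, d, f} = {h, a, b}
Let k=closure and c=complement:
  1. A     = {h, b}
  2. kA    = {h, a, b}
  3. cA    = {g, e, d, f, a}
  4. ckA   = {g, e, d, f}
  5. kcA   = {g, h, e, d, f, a, b}
  6. ckcA  = ∅
— saturated at 6

6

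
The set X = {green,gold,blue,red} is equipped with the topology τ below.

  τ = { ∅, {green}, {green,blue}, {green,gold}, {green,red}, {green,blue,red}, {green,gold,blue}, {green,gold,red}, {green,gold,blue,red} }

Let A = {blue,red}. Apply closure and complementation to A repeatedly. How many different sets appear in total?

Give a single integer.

closure: X∖int(X∖A) = X∖{green,gold} = {blue,red}
Let k=closure and c=complement:
  1. A     = {blue,red}
  2. cA    = {green,gold}
  3. kcA   = {green,gold,blue,red}
  4. ckcA  = ∅
— saturated at 4

4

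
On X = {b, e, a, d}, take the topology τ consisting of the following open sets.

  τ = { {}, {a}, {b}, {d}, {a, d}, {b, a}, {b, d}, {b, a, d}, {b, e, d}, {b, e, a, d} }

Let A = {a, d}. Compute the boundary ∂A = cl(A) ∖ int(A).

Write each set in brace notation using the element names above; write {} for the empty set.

{e}

U open, U⊆A: {}, {d}, {a}, {a, d}. int(A) = ⋃ = {a, d}
X∖A={b, e}, int(X∖A)={b}, hence cl(A)={e, a, d}
∂A: remove int from cl → {e}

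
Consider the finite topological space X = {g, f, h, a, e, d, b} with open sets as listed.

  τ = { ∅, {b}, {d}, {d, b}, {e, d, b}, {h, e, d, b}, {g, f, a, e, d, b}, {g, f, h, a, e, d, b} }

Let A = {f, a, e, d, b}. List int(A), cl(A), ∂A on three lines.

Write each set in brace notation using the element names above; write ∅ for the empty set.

int(A) = {e, d, b}
cl(A)  = {g, f, h, a, e, d, b}
∂A     = {g, f, h, a}

opens ⊆ A: ∅, {b}, {d}, {d, b}, {e, d, b}; union → int = {e, d, b}
complement {g, h}; its interior ∅; cl(A) = X∖∅ = {g, f, h, a, e, d, b}
boundary = {g, f, h, a, e, d, b} ∖ {e, d, b} = {g, f, h, a}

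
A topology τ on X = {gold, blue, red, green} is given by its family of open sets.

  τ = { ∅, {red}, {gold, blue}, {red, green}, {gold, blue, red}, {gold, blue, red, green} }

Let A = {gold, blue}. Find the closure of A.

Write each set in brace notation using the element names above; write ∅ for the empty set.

cl via duality: int({red, green}) = {red, green}, so X∖{red, green} = {gold, blue}

{gold, blue}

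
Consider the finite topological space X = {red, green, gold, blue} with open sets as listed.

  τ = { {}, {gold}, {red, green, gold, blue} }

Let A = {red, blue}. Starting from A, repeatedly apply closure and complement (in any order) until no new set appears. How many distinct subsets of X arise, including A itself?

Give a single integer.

X∖A={green, gold}, int(X∖A)={gold}, hence cl(A)={red, green, blue}
Orbit (k=closure, c=complement):
  1. A     = {red, blue}
  2. kA    = {red, green, blue}
  3. cA    = {green, gold}
  4. ckA   = {gold}
  5. kcA   = {red, green, gold, blue}
  6. ckcA  = {}
(closed under both — stop)

6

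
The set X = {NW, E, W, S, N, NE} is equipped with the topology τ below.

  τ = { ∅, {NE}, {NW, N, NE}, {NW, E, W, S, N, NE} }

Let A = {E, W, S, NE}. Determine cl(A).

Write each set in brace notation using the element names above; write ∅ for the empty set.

{NW, E, W, S, N, NE}

X∖A={NW, N}, int(X∖A)=∅, hence cl(A)={NW, E, W, S, N, NE}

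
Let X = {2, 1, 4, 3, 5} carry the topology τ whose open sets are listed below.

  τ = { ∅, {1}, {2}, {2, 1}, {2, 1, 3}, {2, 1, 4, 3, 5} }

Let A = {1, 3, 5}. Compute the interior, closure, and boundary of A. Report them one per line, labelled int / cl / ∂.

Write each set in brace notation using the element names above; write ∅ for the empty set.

int(A) = {1}
cl(A)  = {1, 4, 3, 5}
∂A     = {4, 3, 5}

interior: largest open inside A is {1} (from ∅, {1})
cl via duality: int({2, 4}) = {2}, so X∖{2} = {1, 4, 3, 5}
cl∖int = {4, 3, 5}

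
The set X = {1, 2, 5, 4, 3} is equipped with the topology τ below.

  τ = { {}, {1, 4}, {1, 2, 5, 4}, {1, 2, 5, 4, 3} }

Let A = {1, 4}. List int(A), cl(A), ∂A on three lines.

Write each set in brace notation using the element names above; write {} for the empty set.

opens ⊆ A: {}, {1, 4}; union → int = {1, 4}
complement {2, 5, 3}; its interior {}; cl(A) = X∖{} = {1, 2, 5, 4, 3}
boundary = {1, 2, 5, 4, 3} ∖ {1, 4} = {2, 5, 3}

int(A) = {1, 4}
cl(A)  = {1, 2, 5, 4, 3}
∂A     = {2, 5, 3}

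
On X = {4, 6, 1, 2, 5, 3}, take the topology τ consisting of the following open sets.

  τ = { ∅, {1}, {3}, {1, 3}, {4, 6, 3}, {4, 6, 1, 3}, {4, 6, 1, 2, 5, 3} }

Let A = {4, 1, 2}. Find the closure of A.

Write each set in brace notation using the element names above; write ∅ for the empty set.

closure: X∖int(X∖A) = X∖{3} = {4, 6, 1, 2, 5}

{4, 6, 1, 2, 5}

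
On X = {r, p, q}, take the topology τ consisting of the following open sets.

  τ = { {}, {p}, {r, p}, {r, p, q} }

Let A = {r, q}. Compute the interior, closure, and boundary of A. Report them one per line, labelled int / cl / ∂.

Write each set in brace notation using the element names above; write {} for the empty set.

int(A) = {}
cl(A)  = {r, q}
∂A     = {r, q}

U open, U⊆A: {}. int(A) = ⋃ = {}
X∖A={p}, int(X∖A)={p}, hence cl(A)={r, q}
∂A: remove int from cl → {r, q}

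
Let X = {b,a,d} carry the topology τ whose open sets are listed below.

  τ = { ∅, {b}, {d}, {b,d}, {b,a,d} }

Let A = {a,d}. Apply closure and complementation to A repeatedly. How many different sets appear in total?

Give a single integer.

4

X∖A={b}, int(X∖A)={b}, hence cl(A)={a,d}
Orbit (k=closure, c=complement):
  1. A     = {a,d}
  2. cA    = {b}
  3. kcA   = {b,a}
  4. ckcA  = {d}
(closed under both — stop)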